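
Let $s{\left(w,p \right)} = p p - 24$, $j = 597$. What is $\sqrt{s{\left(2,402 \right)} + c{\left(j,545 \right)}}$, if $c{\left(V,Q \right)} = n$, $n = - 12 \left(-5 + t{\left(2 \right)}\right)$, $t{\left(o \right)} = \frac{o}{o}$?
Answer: $2 \sqrt{40407} \approx 402.03$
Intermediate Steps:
$t{\left(o \right)} = 1$
$n = 48$ ($n = - 12 \left(-5 + 1\right) = \left(-12\right) \left(-4\right) = 48$)
$s{\left(w,p \right)} = -24 + p^{2}$ ($s{\left(w,p \right)} = p^{2} - 24 = -24 + p^{2}$)
$c{\left(V,Q \right)} = 48$
$\sqrt{s{\left(2,402 \right)} + c{\left(j,545 \right)}} = \sqrt{\left(-24 + 402^{2}\right) + 48} = \sqrt{\left(-24 + 161604\right) + 48} = \sqrt{161580 + 48} = \sqrt{161628} = 2 \sqrt{40407}$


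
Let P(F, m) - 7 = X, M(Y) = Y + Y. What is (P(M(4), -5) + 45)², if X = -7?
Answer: 2025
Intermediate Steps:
M(Y) = 2*Y
P(F, m) = 0 (P(F, m) = 7 - 7 = 0)
(P(M(4), -5) + 45)² = (0 + 45)² = 45² = 2025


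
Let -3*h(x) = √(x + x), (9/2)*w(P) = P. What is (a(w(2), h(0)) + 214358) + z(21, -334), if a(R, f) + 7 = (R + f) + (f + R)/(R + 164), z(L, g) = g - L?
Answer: 712608169/3330 ≈ 2.1400e+5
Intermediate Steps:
w(P) = 2*P/9
h(x) = -√2*√x/3 (h(x) = -√(x + x)/3 = -√2*√x/3)
a(R, f) = -7 + R + f + (R + f)/(164 + R) (a(R, f) = -7 + ((R + f) + (f + R)/(R + 164)) = -7 + ((R + f) + (R + f)/(164 + R)) = -7 + (R + f + (R + f)/(164 + R)) = -7 + R + f + (R + f)/(164 + R))
(a(w(2), h(0)) + 214358) + z(21, -334) = ((-1148 + ((2/9)*2)² + 158*((2/9)*2) + 165*(-√2*√0/3) + ((2/9)*2)*(-√2*√0/3))/(164 + (2/9)*2) + 214358) + (-334 - 1*21) = ((-1148 + (4/9)² + 158*(4/9) + 165*(-⅓*√2*0) + 4*(-⅓*√2*0)/9)/(164 + 4/9) + 214358) + (-334 - 21) = ((-1148 + 16/81 + 632/9 + 165*0 + (4/9)*0)/(1480/9) + 214358) - 355 = (9*(-1148 + 16/81 + 632/9 + 0 + 0)/1480 + 214358) - 355 = ((9/1480)*(-87284/81) + 214358) - 355 = (-21821/3330 + 214358) - 355 = 713790319/3330 - 355 = 712608169/3330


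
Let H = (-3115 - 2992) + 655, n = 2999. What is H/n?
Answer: -5452/2999 ≈ -1.8179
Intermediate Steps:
H = -5452 (H = -6107 + 655 = -5452)
H/n = -5452/2999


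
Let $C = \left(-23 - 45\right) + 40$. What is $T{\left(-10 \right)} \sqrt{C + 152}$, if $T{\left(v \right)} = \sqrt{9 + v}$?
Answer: $2 i \sqrt{31} \approx 11.136 i$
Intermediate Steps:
$C = -28$ ($C = -68 + 40 = -28$)
$T{\left(-10 \right)} \sqrt{C + 152} = \sqrt{9 - 10} \sqrt{-28 + 152} = \sqrt{-1} \sqrt{124} = i 2 \sqrt{31} = 2 i \sqrt{31}$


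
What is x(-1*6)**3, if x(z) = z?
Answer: -216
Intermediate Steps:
x(-1*6)**3 = (-1*6)**3 = (-6)**3 = -216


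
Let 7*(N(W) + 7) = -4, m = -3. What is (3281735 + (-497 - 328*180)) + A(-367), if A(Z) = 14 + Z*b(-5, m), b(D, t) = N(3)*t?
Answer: 22497131/7 ≈ 3.2139e+6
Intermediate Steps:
N(W) = -53/7 (N(W) = -7 + (1/7)*(-4) = -7 - 4/7 = -53/7)
b(D, t) = -53*t/7
A(Z) = 14 + 159*Z/7 (A(Z) = 14 + Z*(-53/7*(-3)) = 14 + Z*(159/7) = 14 + 159*Z/7)
(3281735 + (-497 - 328*180)) + A(-367) = (3281735 + (-497 - 328*180)) + (14 + (159/7)*(-367)) = (3281735 + (-497 - 59040)) + (14 - 58353/7) = (3281735 - 59537) - 58255/7 = 3222198 - 58255/7 = 22497131/7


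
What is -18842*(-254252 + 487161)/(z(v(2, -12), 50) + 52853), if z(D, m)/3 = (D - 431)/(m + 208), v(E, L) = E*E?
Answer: -377408538508/4544931 ≈ -83040.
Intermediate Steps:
v(E, L) = E**2
z(D, m) = 3*(-431 + D)/(208 + m) (z(D, m) = 3*((D - 431)/(m + 208)) = 3*((-431 + D)/(208 + m)) = 3*(-431 + D)/(208 + m))
-18842*(-254252 + 487161)/(z(v(2, -12), 50) + 52853) = -18842*(-254252 + 487161)/(3*(-431 + 2**2)/(208 + 50) + 52853) = -18842*232909/(3*(-431 + 4)/258 + 52853) = -18842*232909/(3*(1/258)*(-427) + 52853) = -18842*232909/(-427/86 + 52853) = -18842/((4544931/86)*(1/232909)) = -18842/4544931/20030174 = -18842*20030174/4544931 = -377408538508/4544931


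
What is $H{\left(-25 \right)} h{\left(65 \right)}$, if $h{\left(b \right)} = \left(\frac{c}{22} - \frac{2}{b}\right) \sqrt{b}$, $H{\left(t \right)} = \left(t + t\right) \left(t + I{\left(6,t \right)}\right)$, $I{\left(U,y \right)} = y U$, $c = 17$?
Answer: $\frac{928375 \sqrt{65}}{143} \approx 52341.0$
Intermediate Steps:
$I{\left(U,y \right)} = U y$
$H{\left(t \right)} = 14 t^{2}$ ($H{\left(t \right)} = \left(t + t\right) \left(t + 6 t\right) = 2 t 7 t = 14 t^{2}$)
$h{\left(b \right)} = \sqrt{b} \left(\frac{17}{22} - \frac{2}{b}\right)$ ($h{\left(b \right)} = \left(\frac{17}{22} - \frac{2}{b}\right) \sqrt{b} = \sqrt{b} \left(\frac{17}{22} - \frac{2}{b}\right)$)
$H{\left(-25 \right)} h{\left(65 \right)} = 14 \left(-25\right)^{2} \frac{-44 + 17 \cdot 65}{22 \sqrt{65}} = 14 \cdot 625 \frac{\frac{\sqrt{65}}{65} \left(-44 + 1105\right)}{22} = 8750 \cdot \frac{1}{22} \frac{\sqrt{65}}{65} \cdot 1061 = 8750 \frac{1061 \sqrt{65}}{1430} = \frac{928375 \sqrt{65}}{143}$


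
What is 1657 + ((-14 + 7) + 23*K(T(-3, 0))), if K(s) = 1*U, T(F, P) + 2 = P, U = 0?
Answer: 1650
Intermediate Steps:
T(F, P) = -2 + P
K(s) = 0 (K(s) = 1*0 = 0)
1657 + ((-14 + 7) + 23*K(T(-3, 0))) = 1657 + ((-14 + 7) + 23*0) = 1657 + (-7 + 0) = 1657 - 7 = 1650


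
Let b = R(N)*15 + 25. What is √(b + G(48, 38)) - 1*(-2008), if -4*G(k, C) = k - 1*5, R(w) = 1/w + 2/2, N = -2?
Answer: 2008 + √87/2 ≈ 2012.7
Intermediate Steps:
R(w) = 1 + 1/w (R(w) = 1/w + 2*(½) = 1/w + 1 = 1 + 1/w)
G(k, C) = 5/4 - k/4 (G(k, C) = -(k - 1*5)/4 = -(k - 5)/4 = -(-5 + k)/4 = 5/4 - k/4)
b = 65/2 (b = ((1 - 2)/(-2))*15 + 25 = -½*(-1)*15 + 25 = (½)*15 + 25 = 15/2 + 25 = 65/2 ≈ 32.500)
√(b + G(48, 38)) - 1*(-2008) = √(65/2 + (5/4 - ¼*48)) - 1*(-2008) = √(65/2 + (5/4 - 12)) + 2008 = √(65/2 - 43/4) + 2008 = √(87/4) + 2008 = √87/2 + 2008 = 2008 + √87/2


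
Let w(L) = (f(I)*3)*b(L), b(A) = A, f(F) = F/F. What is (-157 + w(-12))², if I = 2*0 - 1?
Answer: 37249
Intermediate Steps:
I = -1 (I = 0 - 1 = -1)
f(F) = 1
w(L) = 3*L (w(L) = (1*3)*L = 3*L)
(-157 + w(-12))² = (-157 + 3*(-12))² = (-157 - 36)² = (-193)² = 37249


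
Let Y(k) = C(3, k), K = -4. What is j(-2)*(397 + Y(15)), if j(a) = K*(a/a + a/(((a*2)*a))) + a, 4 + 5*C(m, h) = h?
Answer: -1996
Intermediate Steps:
C(m, h) = -⅘ + h/5
Y(k) = -⅘ + k/5
j(a) = -4 + a - 2/a (j(a) = -4*(a/a + a/(((a*2)*a))) + a = -4*(1 + a/(((2*a)*a))) + a = -4*(1 + a/((2*a²))) + a = -4*(1 + a*(1/(2*a²))) + a = -4*(1 + 1/(2*a)) + a = (-4 - 2/a) + a = -4 + a - 2/a)
j(-2)*(397 + Y(15)) = (-4 - 2 - 2/(-2))*(397 + (-⅘ + (⅕)*15)) = (-4 - 2 - 2*(-½))*(397 + (-⅘ + 3)) = (-4 - 2 + 1)*(397 + 11/5) = -5*1996/5 = -1996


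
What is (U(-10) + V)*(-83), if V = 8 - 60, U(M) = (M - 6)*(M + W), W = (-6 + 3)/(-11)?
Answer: -94620/11 ≈ -8601.8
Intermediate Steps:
W = 3/11 (W = -3*(-1/11) = 3/11 ≈ 0.27273)
U(M) = (-6 + M)*(3/11 + M) (U(M) = (M - 6)*(M + 3/11) = (-6 + M)*(3/11 + M))
V = -52
(U(-10) + V)*(-83) = ((-18/11 + (-10)² - 63/11*(-10)) - 52)*(-83) = ((-18/11 + 100 + 630/11) - 52)*(-83) = (1712/11 - 52)*(-83) = (1140/11)*(-83) = -94620/11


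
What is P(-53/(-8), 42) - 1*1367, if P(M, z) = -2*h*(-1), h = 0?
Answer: -1367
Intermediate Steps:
P(M, z) = 0 (P(M, z) = -2*0*(-1) = 0*(-1) = 0)
P(-53/(-8), 42) - 1*1367 = 0 - 1*1367 = 0 - 1367 = -1367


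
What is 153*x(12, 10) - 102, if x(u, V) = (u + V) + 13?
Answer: 5253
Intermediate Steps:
x(u, V) = 13 + V + u (x(u, V) = (V + u) + 13 = 13 + V + u)
153*x(12, 10) - 102 = 153*(13 + 10 + 12) - 102 = 153*35 - 102 = 5355 - 102 = 5253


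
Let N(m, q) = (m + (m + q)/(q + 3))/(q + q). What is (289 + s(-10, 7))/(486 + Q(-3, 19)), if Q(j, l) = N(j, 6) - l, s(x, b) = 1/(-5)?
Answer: 12996/21005 ≈ 0.61871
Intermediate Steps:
N(m, q) = (m + (m + q)/(3 + q))/(2*q) (N(m, q) = (m + (m + q)/(3 + q))/((2*q)) = (m + (m + q)/(3 + q))*(1/(2*q)) = (m + (m + q)/(3 + q))/(2*q))
s(x, b) = -⅕
Q(j, l) = 1/18 - l + 5*j/54 (Q(j, l) = (½)*(6 + 4*j + j*6)/(6*(3 + 6)) - l = (½)*(⅙)*(6 + 4*j + 6*j)/9 - l = (½)*(⅙)*(⅑)*(6 + 10*j) - l = (1/18 + 5*j/54) - l = 1/18 - l + 5*j/54)
(289 + s(-10, 7))/(486 + Q(-3, 19)) = (289 - ⅕)/(486 + (1/18 - 1*19 + (5/54)*(-3))) = 1444/(5*(486 + (1/18 - 19 - 5/18))) = 1444/(5*(486 - 173/9)) = 1444/(5*(4201/9)) = (1444/5)*(9/4201) = 12996/21005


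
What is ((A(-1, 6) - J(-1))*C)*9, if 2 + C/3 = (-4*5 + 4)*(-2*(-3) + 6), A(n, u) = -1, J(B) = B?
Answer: 0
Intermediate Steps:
C = -582 (C = -6 + 3*((-4*5 + 4)*(-2*(-3) + 6)) = -6 + 3*((-20 + 4)*(6 + 6)) = -6 + 3*(-16*12) = -6 + 3*(-192) = -6 - 576 = -582)
((A(-1, 6) - J(-1))*C)*9 = ((-1 - 1*(-1))*(-582))*9 = ((-1 + 1)*(-582))*9 = (0*(-582))*9 = 0*9 = 0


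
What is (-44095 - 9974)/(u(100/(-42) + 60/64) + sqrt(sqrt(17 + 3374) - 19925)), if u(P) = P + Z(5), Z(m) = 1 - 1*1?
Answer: -54069/(-485/336 + I*sqrt(19925 - sqrt(3391))) ≈ 3.9281 + 383.57*I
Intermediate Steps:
Z(m) = 0 (Z(m) = 1 - 1 = 0)
u(P) = P (u(P) = P + 0 = P)
(-44095 - 9974)/(u(100/(-42) + 60/64) + sqrt(sqrt(17 + 3374) - 19925)) = (-44095 - 9974)/((100/(-42) + 60/64) + sqrt(sqrt(17 + 3374) - 19925)) = -54069/((100*(-1/42) + 60*(1/64)) + sqrt(sqrt(3391) - 19925)) = -54069/((-50/21 + 15/16) + sqrt(-19925 + sqrt(3391))) = -54069/(-485/336 + sqrt(-19925 + sqrt(3391)))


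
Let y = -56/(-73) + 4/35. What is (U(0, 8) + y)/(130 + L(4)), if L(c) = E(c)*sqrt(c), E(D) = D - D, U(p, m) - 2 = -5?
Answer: -5413/332150 ≈ -0.016297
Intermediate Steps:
U(p, m) = -3 (U(p, m) = 2 - 5 = -3)
E(D) = 0
y = 2252/2555 (y = -56*(-1/73) + 4*(1/35) = 56/73 + 4/35 = 2252/2555 ≈ 0.88141)
L(c) = 0 (L(c) = 0*sqrt(c) = 0)
(U(0, 8) + y)/(130 + L(4)) = (-3 + 2252/2555)/(130 + 0) = -5413/2555/130 = -5413/2555*1/130 = -5413/332150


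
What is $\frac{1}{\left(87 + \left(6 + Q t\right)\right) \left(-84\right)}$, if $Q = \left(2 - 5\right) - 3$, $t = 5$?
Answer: $- \frac{1}{5292} \approx -0.00018896$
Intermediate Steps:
$Q = -6$ ($Q = -3 - 3 = -6$)
$\frac{1}{\left(87 + \left(6 + Q t\right)\right) \left(-84\right)} = \frac{1}{\left(87 + \left(6 - 30\right)\right) \left(-84\right)} = \frac{1}{\left(87 - 24\right) \left(-84\right)} = \frac{1}{63 \left(-84\right)} = \frac{1}{-5292} = - \frac{1}{5292}$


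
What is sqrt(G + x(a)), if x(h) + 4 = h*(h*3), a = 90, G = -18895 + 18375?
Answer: 4*sqrt(1486) ≈ 154.19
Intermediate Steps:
G = -520
x(h) = -4 + 3*h**2 (x(h) = -4 + h*(h*3) = -4 + h*(3*h) = -4 + 3*h**2)
sqrt(G + x(a)) = sqrt(-520 + (-4 + 3*90**2)) = sqrt(-520 + (-4 + 3*8100)) = sqrt(-520 + (-4 + 24300)) = sqrt(-520 + 24296) = sqrt(23776) = 4*sqrt(1486)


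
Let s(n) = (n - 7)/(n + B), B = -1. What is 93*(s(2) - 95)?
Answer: -9300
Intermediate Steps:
s(n) = (-7 + n)/(-1 + n) (s(n) = (n - 7)/(n - 1) = (-7 + n)/(-1 + n))
93*(s(2) - 95) = 93*((-7 + 2)/(-1 + 2) - 95) = 93*(-5/1 - 95) = 93*(1*(-5) - 95) = 93*(-5 - 95) = 93*(-100) = -9300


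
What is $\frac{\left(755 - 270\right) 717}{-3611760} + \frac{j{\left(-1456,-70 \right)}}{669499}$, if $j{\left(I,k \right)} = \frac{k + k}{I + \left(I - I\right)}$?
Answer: $- \frac{201772638141}{2095660413808} \approx -0.096281$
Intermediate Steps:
$j{\left(I,k \right)} = \frac{2 k}{I}$ ($j{\left(I,k \right)} = \frac{2 k}{I + 0} = \frac{2 k}{I}$)
$\frac{\left(755 - 270\right) 717}{-3611760} + \frac{j{\left(-1456,-70 \right)}}{669499} = \frac{\left(755 - 270\right) 717}{-3611760} + \frac{2 \left(-70\right) \frac{1}{-1456}}{669499} = 485 \cdot 717 \left(- \frac{1}{3611760}\right) + 2 \left(-70\right) \left(- \frac{1}{1456}\right) \frac{1}{669499} = 347745 \left(- \frac{1}{3611760}\right) + \frac{5}{52} \cdot \frac{1}{669499} = - \frac{23183}{240784} + \frac{5}{34813948} = - \frac{201772638141}{2095660413808}$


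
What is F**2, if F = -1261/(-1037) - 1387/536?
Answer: 581288830929/308949212224 ≈ 1.8815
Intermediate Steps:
F = -762423/555832 (F = -1261*(-1/1037) - 1387*1/536 = 1261/1037 - 1387/536 = -762423/555832 ≈ -1.3717)
F**2 = (-762423/555832)**2 = 581288830929/308949212224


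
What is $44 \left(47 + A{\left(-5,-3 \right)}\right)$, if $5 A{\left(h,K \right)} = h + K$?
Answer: $\frac{9988}{5} \approx 1997.6$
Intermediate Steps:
$A{\left(h,K \right)} = \frac{K}{5} + \frac{h}{5}$ ($A{\left(h,K \right)} = \frac{h + K}{5} = \frac{K + h}{5} = \frac{K}{5} + \frac{h}{5}$)
$44 \left(47 + A{\left(-5,-3 \right)}\right) = 44 \left(47 + \left(\frac{1}{5} \left(-3\right) + \frac{1}{5} \left(-5\right)\right)\right) = 44 \left(47 - \frac{8}{5}\right) = 44 \cdot \frac{227}{5} = \frac{9988}{5}$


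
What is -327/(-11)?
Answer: 327/11 ≈ 29.727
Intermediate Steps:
-327/(-11) = -1/11*(-327) = 327/11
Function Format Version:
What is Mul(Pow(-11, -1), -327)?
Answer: Rational(327, 11) ≈ 29.727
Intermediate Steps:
Mul(Pow(-11, -1), -327) = Mul(Rational(-1, 11), -327) = Rational(327, 11)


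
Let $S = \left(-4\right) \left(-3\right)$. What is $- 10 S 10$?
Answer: $-1200$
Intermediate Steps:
$S = 12$
$- 10 S 10 = \left(-10\right) 12 \cdot 10 = \left(-120\right) 10 = -1200$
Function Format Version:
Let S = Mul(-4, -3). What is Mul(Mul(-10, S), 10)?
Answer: -1200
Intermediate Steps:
S = 12
Mul(Mul(-10, S), 10) = Mul(Mul(-10, 12), 10) = Mul(-120, 10) = -1200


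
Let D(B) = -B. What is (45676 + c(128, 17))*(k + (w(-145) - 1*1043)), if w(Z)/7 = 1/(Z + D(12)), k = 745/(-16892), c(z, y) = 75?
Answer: -126561773687851/2652044 ≈ -4.7722e+7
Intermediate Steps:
k = -745/16892 (k = 745*(-1/16892) = -745/16892 ≈ -0.044104)
w(Z) = 7/(-12 + Z) (w(Z) = 7/(Z - 1*12) = 7/(Z - 12) = 7/(-12 + Z))
(45676 + c(128, 17))*(k + (w(-145) - 1*1043)) = (45676 + 75)*(-745/16892 + (7/(-12 - 145) - 1*1043)) = 45751*(-745/16892 + (7/(-157) - 1043)) = 45751*(-745/16892 + (7*(-1/157) - 1043)) = 45751*(-745/16892 + (-7/157 - 1043)) = 45751*(-745/16892 - 163758/157) = 45751*(-2766317101/2652044) = -126561773687851/2652044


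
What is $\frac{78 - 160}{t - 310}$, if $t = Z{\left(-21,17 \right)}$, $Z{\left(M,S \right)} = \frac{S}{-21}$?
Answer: $\frac{1722}{6527} \approx 0.26383$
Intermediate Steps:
$Z{\left(M,S \right)} = - \frac{S}{21}$ ($Z{\left(M,S \right)} = S \left(- \frac{1}{21}\right) = - \frac{S}{21}$)
$t = - \frac{17}{21}$ ($t = \left(- \frac{1}{21}\right) 17 = - \frac{17}{21} \approx -0.80952$)
$\frac{78 - 160}{t - 310} = \frac{78 - 160}{- \frac{17}{21} - 310} = - \frac{82}{- \frac{6527}{21}} = \left(-82\right) \left(- \frac{21}{6527}\right) = \frac{1722}{6527}$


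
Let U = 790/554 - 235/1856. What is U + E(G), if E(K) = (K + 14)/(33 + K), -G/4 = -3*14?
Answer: 227841409/103336512 ≈ 2.2048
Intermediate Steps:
G = 168 (G = -(-12)*14 = -4*(-42) = 168)
E(K) = (14 + K)/(33 + K)
U = 668025/514112 (U = 790*(1/554) - 235*1/1856 = 395/277 - 235/1856 = 668025/514112 ≈ 1.2994)
U + E(G) = 668025/514112 + (14 + 168)/(33 + 168) = 668025/514112 + 182/201 = 227841409/103336512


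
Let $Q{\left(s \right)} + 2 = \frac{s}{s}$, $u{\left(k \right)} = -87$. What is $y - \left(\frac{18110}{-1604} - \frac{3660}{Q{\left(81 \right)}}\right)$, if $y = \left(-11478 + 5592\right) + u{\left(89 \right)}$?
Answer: $- \frac{7716611}{802} \approx -9621.7$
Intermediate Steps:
$Q{\left(s \right)} = -1$ ($Q{\left(s \right)} = -2 + \frac{s}{s} = -2 + 1 = -1$)
$y = -5973$ ($y = \left(-11478 + 5592\right) - 87 = -5886 - 87 = -5973$)
$y - \left(\frac{18110}{-1604} - \frac{3660}{Q{\left(81 \right)}}\right) = -5973 - \left(\frac{18110}{-1604} - \frac{3660}{-1}\right) = -5973 - \left(18110 \left(- \frac{1}{1604}\right) - -3660\right) = -5973 - \left(- \frac{9055}{802} + 3660\right) = -5973 - \frac{2926265}{802} = - \frac{7716611}{802}$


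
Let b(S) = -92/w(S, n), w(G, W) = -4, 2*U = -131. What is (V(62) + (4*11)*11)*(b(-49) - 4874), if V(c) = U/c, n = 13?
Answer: -290502135/124 ≈ -2.3428e+6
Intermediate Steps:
U = -131/2 (U = (½)*(-131) = -131/2 ≈ -65.500)
V(c) = -131/(2*c)
b(S) = 23 (b(S) = -92/(-4) = -92*(-¼) = 23)
(V(62) + (4*11)*11)*(b(-49) - 4874) = (-131/2/62 + (4*11)*11)*(23 - 4874) = (-131/2*1/62 + 44*11)*(-4851) = (-131/124 + 484)*(-4851) = (59885/124)*(-4851) = -290502135/124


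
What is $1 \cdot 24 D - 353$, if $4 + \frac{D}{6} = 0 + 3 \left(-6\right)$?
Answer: $-3521$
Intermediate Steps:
$D = -132$ ($D = -24 + 6 \left(0 + 3 \left(-6\right)\right) = -24 + 6 \left(0 - 18\right) = -24 + 6 \left(-18\right) = -24 - 108 = -132$)
$1 \cdot 24 D - 353 = 1 \cdot 24 \left(-132\right) - 353 = 24 \left(-132\right) - 353 = -3168 - 353 = -3521$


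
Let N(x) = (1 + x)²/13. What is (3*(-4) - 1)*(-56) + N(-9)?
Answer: 9528/13 ≈ 732.92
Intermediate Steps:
N(x) = (1 + x)²/13 (N(x) = (1 + x)²*(1/13) = (1 + x)²/13)
(3*(-4) - 1)*(-56) + N(-9) = (3*(-4) - 1)*(-56) + (1 - 9)²/13 = (-12 - 1)*(-56) + (1/13)*(-8)² = -13*(-56) + (1/13)*64 = 728 + 64/13 = 9528/13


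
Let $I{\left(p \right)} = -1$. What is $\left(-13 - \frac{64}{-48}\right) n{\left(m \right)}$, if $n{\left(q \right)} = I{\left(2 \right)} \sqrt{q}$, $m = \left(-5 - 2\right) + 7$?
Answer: $0$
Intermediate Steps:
$m = 0$ ($m = \left(-5 - 2\right) + 7 = -7 + 7 = 0$)
$n{\left(q \right)} = - \sqrt{q}$
$\left(-13 - \frac{64}{-48}\right) n{\left(m \right)} = \left(-13 - \frac{64}{-48}\right) \left(- \sqrt{0}\right) = \left(-13 - - \frac{4}{3}\right) \left(\left(-1\right) 0\right) = \left(-13 + \frac{4}{3}\right) 0 = \left(- \frac{35}{3}\right) 0 = 0$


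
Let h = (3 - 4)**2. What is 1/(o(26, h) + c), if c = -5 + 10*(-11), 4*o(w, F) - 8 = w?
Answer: -2/213 ≈ -0.0093897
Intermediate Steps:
h = 1 (h = (-1)**2 = 1)
o(w, F) = 2 + w/4
c = -115 (c = -5 - 110 = -115)
1/(o(26, h) + c) = 1/((2 + (1/4)*26) - 115) = 1/((2 + 13/2) - 115) = 1/(17/2 - 115) = 1/(-213/2) = -2/213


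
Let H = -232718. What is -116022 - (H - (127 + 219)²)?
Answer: 236412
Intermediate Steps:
-116022 - (H - (127 + 219)²) = -116022 - (-232718 - (127 + 219)²) = -116022 - (-232718 - 1*346²) = -116022 - (-232718 - 1*119716) = -116022 - (-232718 - 119716) = -116022 - 1*(-352434) = -116022 + 352434 = 236412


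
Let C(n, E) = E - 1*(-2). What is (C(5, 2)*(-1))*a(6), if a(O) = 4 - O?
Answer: 8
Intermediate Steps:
C(n, E) = 2 + E (C(n, E) = E + 2 = 2 + E)
(C(5, 2)*(-1))*a(6) = ((2 + 2)*(-1))*(4 - 1*6) = (4*(-1))*(4 - 6) = -4*(-2) = 8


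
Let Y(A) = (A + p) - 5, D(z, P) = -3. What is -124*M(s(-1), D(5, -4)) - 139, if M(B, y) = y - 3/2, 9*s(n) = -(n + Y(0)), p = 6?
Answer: 419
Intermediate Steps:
Y(A) = 1 + A (Y(A) = (A + 6) - 5 = (6 + A) - 5 = 1 + A)
s(n) = -1/9 - n/9 (s(n) = (-(n + (1 + 0)))/9 = (-(n + 1))/9 = (-(1 + n))/9 = (-1 - n)/9 = -1/9 - n/9)
M(B, y) = -3/2 + y (M(B, y) = y - 3/2 = -3/2 + y)
-124*M(s(-1), D(5, -4)) - 139 = -124*(-3/2 - 3) - 139 = -124*(-9/2) - 139 = 558 - 139 = 419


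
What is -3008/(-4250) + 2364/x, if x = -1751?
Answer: -140588/218875 ≈ -0.64232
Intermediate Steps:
-3008/(-4250) + 2364/x = -3008/(-4250) + 2364/(-1751) = -3008*(-1/4250) + 2364*(-1/1751) = 1504/2125 - 2364/1751 = -140588/218875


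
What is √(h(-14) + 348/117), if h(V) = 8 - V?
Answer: √37986/39 ≈ 4.9974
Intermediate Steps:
√(h(-14) + 348/117) = √((8 - 1*(-14)) + 348/117) = √((8 + 14) + 348*(1/117)) = √(22 + 116/39) = √(974/39) = √37986/39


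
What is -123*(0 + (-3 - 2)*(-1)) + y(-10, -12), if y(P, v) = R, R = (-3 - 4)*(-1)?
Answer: -608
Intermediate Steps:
R = 7 (R = -7*(-1) = 7)
y(P, v) = 7
-123*(0 + (-3 - 2)*(-1)) + y(-10, -12) = -123*(0 + (-3 - 2)*(-1)) + 7 = -123*(0 - 5*(-1)) + 7 = -123*(0 + 5) + 7 = -123*5 + 7 = -615 + 7 = -608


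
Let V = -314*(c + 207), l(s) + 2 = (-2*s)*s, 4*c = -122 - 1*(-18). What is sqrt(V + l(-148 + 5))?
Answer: I*sqrt(97734) ≈ 312.62*I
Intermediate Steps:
c = -26 (c = (-122 - 1*(-18))/4 = (-122 + 18)/4 = (1/4)*(-104) = -26)
l(s) = -2 - 2*s**2 (l(s) = -2 + (-2*s)*s = -2 - 2*s**2)
V = -56834 (V = -314*(-26 + 207) = -314*181 = -56834)
sqrt(V + l(-148 + 5)) = sqrt(-56834 + (-2 - 2*(-148 + 5)**2)) = sqrt(-56834 + (-2 - 2*(-143)**2)) = sqrt(-56834 + (-2 - 2*20449)) = sqrt(-56834 + (-2 - 40898)) = sqrt(-56834 - 40900) = sqrt(-97734) = I*sqrt(97734)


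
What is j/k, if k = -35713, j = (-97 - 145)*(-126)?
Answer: -30492/35713 ≈ -0.85381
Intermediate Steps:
j = 30492 (j = -242*(-126) = 30492)
j/k = 30492/(-35713) = 30492*(-1/35713) = -30492/35713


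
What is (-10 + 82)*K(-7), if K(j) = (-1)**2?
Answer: 72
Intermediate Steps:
K(j) = 1
(-10 + 82)*K(-7) = (-10 + 82)*1 = 72*1 = 72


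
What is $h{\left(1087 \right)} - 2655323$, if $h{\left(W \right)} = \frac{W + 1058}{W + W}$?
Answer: $- \frac{5772670057}{2174} \approx -2.6553 \cdot 10^{6}$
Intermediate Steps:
$h{\left(W \right)} = \frac{1058 + W}{2 W}$
$h{\left(1087 \right)} - 2655323 = \frac{1058 + 1087}{2 \cdot 1087} - 2655323 = \frac{1}{2} \cdot \frac{1}{1087} \cdot 2145 - 2655323 = \frac{2145}{2174} - 2655323 = - \frac{5772670057}{2174}$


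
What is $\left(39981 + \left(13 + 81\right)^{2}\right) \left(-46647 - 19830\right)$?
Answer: $-3245207709$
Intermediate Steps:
$\left(39981 + \left(13 + 81\right)^{2}\right) \left(-46647 - 19830\right) = \left(39981 + 94^{2}\right) \left(-66477\right) = \left(39981 + 8836\right) \left(-66477\right) = 48817 \left(-66477\right) = -3245207709$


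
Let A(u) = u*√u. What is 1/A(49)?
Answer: 1/343 ≈ 0.0029155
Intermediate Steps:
A(u) = u^(3/2)
1/A(49) = 1/(49^(3/2)) = 1/343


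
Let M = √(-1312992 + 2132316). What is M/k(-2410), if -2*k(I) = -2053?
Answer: 12*√22759/2053 ≈ 0.88180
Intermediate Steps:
M = 6*√22759 (M = √819324 = 6*√22759 ≈ 905.17)
k(I) = 2053/2 (k(I) = -½*(-2053) = 2053/2)
M/k(-2410) = (6*√22759)/(2053/2) = (6*√22759)*(2/2053) = 12*√22759/2053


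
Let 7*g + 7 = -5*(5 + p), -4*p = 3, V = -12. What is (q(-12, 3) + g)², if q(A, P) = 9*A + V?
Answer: 12061729/784 ≈ 15385.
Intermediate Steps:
q(A, P) = -12 + 9*A (q(A, P) = 9*A - 12 = -12 + 9*A)
p = -¾ (p = -¼*3 = -¾ ≈ -0.75000)
g = -113/28 (g = -1 + (-5*(5 - ¾))/7 = -1 + (-5*17/4)/7 = -1 + (⅐)*(-85/4) = -1 - 85/28 = -113/28 ≈ -4.0357)
(q(-12, 3) + g)² = ((-12 + 9*(-12)) - 113/28)² = ((-12 - 108) - 113/28)² = (-120 - 113/28)² = (-3473/28)² = 12061729/784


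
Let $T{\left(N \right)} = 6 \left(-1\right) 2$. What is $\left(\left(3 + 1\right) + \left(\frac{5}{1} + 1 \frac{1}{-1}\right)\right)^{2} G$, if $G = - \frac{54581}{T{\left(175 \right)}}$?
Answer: $\frac{873296}{3} \approx 2.911 \cdot 10^{5}$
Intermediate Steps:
$T{\left(N \right)} = -12$ ($T{\left(N \right)} = \left(-6\right) 2 = -12$)
$G = \frac{54581}{12}$ ($G = - \frac{54581}{-12} = \left(-54581\right) \left(- \frac{1}{12}\right) = \frac{54581}{12} \approx 4548.4$)
$\left(\left(3 + 1\right) + \left(\frac{5}{1} + 1 \frac{1}{-1}\right)\right)^{2} G = \left(\left(3 + 1\right) + \left(\frac{5}{1} + 1 \frac{1}{-1}\right)\right)^{2} \cdot \frac{54581}{12} = \left(4 + \left(5 \cdot 1 + 1 \left(-1\right)\right)\right)^{2} \cdot \frac{54581}{12} = \left(4 + \left(5 - 1\right)\right)^{2} \cdot \frac{54581}{12} = \left(4 + 4\right)^{2} \cdot \frac{54581}{12} = 8^{2} \cdot \frac{54581}{12} = 64 \cdot \frac{54581}{12} = \frac{873296}{3}$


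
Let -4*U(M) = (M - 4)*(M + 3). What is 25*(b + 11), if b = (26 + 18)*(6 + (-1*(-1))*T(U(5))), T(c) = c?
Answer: 4675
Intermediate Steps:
U(M) = -(-4 + M)*(3 + M)/4 (U(M) = -(M - 4)*(M + 3)/4 = -(-4 + M)*(3 + M)/4)
b = 176 (b = (26 + 18)*(6 + (-1*(-1))*(3 - ¼*5² + (¼)*5)) = 44*(6 + 1*(3 - ¼*25 + 5/4)) = 44*(6 + 1*(3 - 25/4 + 5/4)) = 44*(6 + 1*(-2)) = 44*(6 - 2) = 44*4 = 176)
25*(b + 11) = 25*(176 + 11) = 25*187 = 4675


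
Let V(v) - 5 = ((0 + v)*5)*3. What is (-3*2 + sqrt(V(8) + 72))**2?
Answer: (6 - sqrt(197))**2 ≈ 64.572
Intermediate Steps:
V(v) = 5 + 15*v (V(v) = 5 + ((0 + v)*5)*3 = 5 + (v*5)*3 = 5 + (5*v)*3 = 5 + 15*v)
(-3*2 + sqrt(V(8) + 72))**2 = (-3*2 + sqrt((5 + 15*8) + 72))**2 = (-6 + sqrt((5 + 120) + 72))**2 = (-6 + sqrt(125 + 72))**2 = (-6 + sqrt(197))**2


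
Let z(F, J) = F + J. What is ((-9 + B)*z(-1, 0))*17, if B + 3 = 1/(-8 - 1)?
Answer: 1853/9 ≈ 205.89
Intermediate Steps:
B = -28/9 (B = -3 + 1/(-8 - 1) = -3 + 1/(-9) = -3 - 1/9 = -28/9 ≈ -3.1111)
((-9 + B)*z(-1, 0))*17 = ((-9 - 28/9)*(-1 + 0))*17 = -109/9*(-1)*17 = (109/9)*17 = 1853/9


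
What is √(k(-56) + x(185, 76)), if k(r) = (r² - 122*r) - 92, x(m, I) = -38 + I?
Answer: √9914 ≈ 99.569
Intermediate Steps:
k(r) = -92 + r² - 122*r
√(k(-56) + x(185, 76)) = √((-92 + (-56)² - 122*(-56)) + (-38 + 76)) = √((-92 + 3136 + 6832) + 38) = √(9876 + 38) = √9914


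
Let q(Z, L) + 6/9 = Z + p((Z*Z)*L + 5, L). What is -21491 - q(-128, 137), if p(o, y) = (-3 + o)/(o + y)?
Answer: -1598511412/74825 ≈ -21363.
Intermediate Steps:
p(o, y) = (-3 + o)/(o + y)
q(Z, L) = -⅔ + Z + (2 + L*Z²)/(5 + L + L*Z²) (q(Z, L) = -⅔ + (Z + (-3 + ((Z*Z)*L + 5))/(((Z*Z)*L + 5) + L)) = -⅔ + (Z + (-3 + (Z²*L + 5))/((Z²*L + 5) + L)) = -⅔ + (Z + (-3 + (L*Z² + 5))/((L*Z² + 5) + L)) = -⅔ + (Z + (-3 + (5 + L*Z²))/((5 + L*Z²) + L)) = -⅔ + (Z + (2 + L*Z²)/(5 + L + L*Z²)) = -⅔ + Z + (2 + L*Z²)/(5 + L + L*Z²))
-21491 - q(-128, 137) = -21491 - (2 + 137*(-128)² + (-2 + 3*(-128))*(5 + 137 + 137*(-128)²)/3)/(5 + 137 + 137*(-128)²) = -21491 - (2 + 137*16384 + (-2 - 384)*(5 + 137 + 137*16384)/3)/(5 + 137 + 137*16384) = -21491 - (2 + 2244608 + (⅓)*(-386)*(5 + 137 + 2244608))/(5 + 137 + 2244608) = -21491 - (2 + 2244608 + (⅓)*(-386)*2244750)/2244750 = -21491 - (2 + 2244608 - 288824500)/2244750 = -21491 - (-286579890)/2244750 = -21491 - 1*(-9552663/74825) = -21491 + 9552663/74825 = -1598511412/74825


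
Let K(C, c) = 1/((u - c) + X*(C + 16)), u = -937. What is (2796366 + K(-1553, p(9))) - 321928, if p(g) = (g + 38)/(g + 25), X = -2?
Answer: 179671417652/72611 ≈ 2.4744e+6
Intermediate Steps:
p(g) = (38 + g)/(25 + g)
K(C, c) = 1/(-969 - c - 2*C) (K(C, c) = 1/((-937 - c) - 2*(C + 16)) = 1/((-937 - c) - 2*(16 + C)) = 1/((-937 - c) + (-32 - 2*C)) = 1/(-969 - c - 2*C))
(2796366 + K(-1553, p(9))) - 321928 = (2796366 - 1/(969 + (38 + 9)/(25 + 9) + 2*(-1553))) - 321928 = (2796366 - 1/(969 + 47/34 - 3106)) - 321928 = (2796366 - 1/(-72611/34)) - 321928 = (2796366 - 1*(-34/72611)) - 321928 = (2796366 + 34/72611) - 321928 = 203046931660/72611 - 321928 = 179671417652/72611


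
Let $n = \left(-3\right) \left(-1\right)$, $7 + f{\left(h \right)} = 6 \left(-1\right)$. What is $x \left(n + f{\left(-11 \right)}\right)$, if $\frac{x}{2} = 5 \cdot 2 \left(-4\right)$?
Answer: $800$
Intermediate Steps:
$f{\left(h \right)} = -13$ ($f{\left(h \right)} = -7 + 6 \left(-1\right) = -7 - 6 = -13$)
$x = -80$ ($x = 2 \cdot 5 \cdot 2 \left(-4\right) = 2 \cdot 10 \left(-4\right) = 2 \left(-40\right) = -80$)
$n = 3$
$x \left(n + f{\left(-11 \right)}\right) = - 80 \left(3 - 13\right) = \left(-80\right) \left(-10\right) = 800$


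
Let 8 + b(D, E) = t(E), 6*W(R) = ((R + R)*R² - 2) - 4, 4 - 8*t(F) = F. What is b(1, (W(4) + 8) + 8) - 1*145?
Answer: -3769/24 ≈ -157.04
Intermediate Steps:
t(F) = ½ - F/8
W(R) = -1 + R³/3 (W(R) = (((R + R)*R² - 2) - 4)/6 = (((2*R)*R² - 2) - 4)/6 = ((2*R³ - 2) - 4)/6 = ((-2 + 2*R³) - 4)/6 = (-6 + 2*R³)/6 = -1 + R³/3)
b(D, E) = -15/2 - E/8 (b(D, E) = -8 + (½ - E/8) = -15/2 - E/8)
b(1, (W(4) + 8) + 8) - 1*145 = (-15/2 - (((-1 + (⅓)*4³) + 8) + 8)/8) - 1*145 = (-15/2 - (((-1 + (⅓)*64) + 8) + 8)/8) - 145 = (-15/2 - (((-1 + 64/3) + 8) + 8)/8) - 145 = (-15/2 - ((61/3 + 8) + 8)/8) - 145 = (-15/2 - (85/3 + 8)/8) - 145 = (-15/2 - ⅛*109/3) - 145 = (-15/2 - 109/24) - 145 = -289/24 - 145 = -3769/24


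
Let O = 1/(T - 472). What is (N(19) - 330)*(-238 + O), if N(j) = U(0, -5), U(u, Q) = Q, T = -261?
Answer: 58442425/733 ≈ 79731.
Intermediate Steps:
N(j) = -5
O = -1/733 (O = 1/(-261 - 472) = 1/(-733) = -1/733 ≈ -0.0013643)
(N(19) - 330)*(-238 + O) = (-5 - 330)*(-238 - 1/733) = -335*(-174455/733) = 58442425/733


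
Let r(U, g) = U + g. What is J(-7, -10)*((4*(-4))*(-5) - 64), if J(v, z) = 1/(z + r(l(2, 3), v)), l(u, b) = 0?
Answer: -16/17 ≈ -0.94118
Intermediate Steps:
J(v, z) = 1/(v + z) (J(v, z) = 1/(z + (0 + v)) = 1/(z + v) = 1/(v + z))
J(-7, -10)*((4*(-4))*(-5) - 64) = ((4*(-4))*(-5) - 64)/(-7 - 10) = (-16*(-5) - 64)/(-17) = -(80 - 64)/17 = -1/17*16 = -16/17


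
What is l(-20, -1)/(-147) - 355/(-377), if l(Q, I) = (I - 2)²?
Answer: 16264/18473 ≈ 0.88042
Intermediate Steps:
l(Q, I) = (-2 + I)²
l(-20, -1)/(-147) - 355/(-377) = (-2 - 1)²/(-147) - 355/(-377) = (-3)²*(-1/147) - 355*(-1/377) = 9*(-1/147) + 355/377 = -3/49 + 355/377 = 16264/18473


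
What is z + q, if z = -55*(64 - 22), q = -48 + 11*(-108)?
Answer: -3546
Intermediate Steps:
q = -1236 (q = -48 - 1188 = -1236)
z = -2310 (z = -55*42 = -2310)
z + q = -2310 - 1236 = -3546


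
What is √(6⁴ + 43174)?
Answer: √44470 ≈ 210.88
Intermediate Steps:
√(6⁴ + 43174) = √(1296 + 43174) = √44470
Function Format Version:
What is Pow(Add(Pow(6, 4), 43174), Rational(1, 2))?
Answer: Pow(44470, Rational(1, 2)) ≈ 210.88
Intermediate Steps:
Pow(Add(Pow(6, 4), 43174), Rational(1, 2)) = Pow(Add(1296, 43174), Rational(1, 2)) = Pow(44470, Rational(1, 2))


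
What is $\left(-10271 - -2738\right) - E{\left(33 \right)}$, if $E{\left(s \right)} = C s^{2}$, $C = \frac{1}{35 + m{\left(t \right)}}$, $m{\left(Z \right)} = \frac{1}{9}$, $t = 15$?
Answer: $- \frac{2390229}{316} \approx -7564.0$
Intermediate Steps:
$m{\left(Z \right)} = \frac{1}{9}$
$C = \frac{9}{316}$ ($C = \frac{1}{35 + \frac{1}{9}} = \frac{1}{\frac{316}{9}} = \frac{9}{316} \approx 0.028481$)
$E{\left(s \right)} = \frac{9 s^{2}}{316}$
$\left(-10271 - -2738\right) - E{\left(33 \right)} = \left(-10271 - -2738\right) - \frac{9 \cdot 33^{2}}{316} = \left(-10271 + 2738\right) - \frac{9}{316} \cdot 1089 = -7533 - \frac{9801}{316} = - \frac{2390229}{316}$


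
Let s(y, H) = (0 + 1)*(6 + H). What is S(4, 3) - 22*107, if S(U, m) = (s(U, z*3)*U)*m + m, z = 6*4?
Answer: -1415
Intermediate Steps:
z = 24
s(y, H) = 6 + H (s(y, H) = 1*(6 + H) = 6 + H)
S(U, m) = m + 78*U*m (S(U, m) = ((6 + 24*3)*U)*m + m = ((6 + 72)*U)*m + m = (78*U)*m + m = 78*U*m + m = m + 78*U*m)
S(4, 3) - 22*107 = 3*(1 + 78*4) - 22*107 = 3*(1 + 312) - 2354 = 3*313 - 2354 = 939 - 2354 = -1415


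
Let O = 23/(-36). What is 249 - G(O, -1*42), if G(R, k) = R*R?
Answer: 322175/1296 ≈ 248.59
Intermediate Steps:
O = -23/36 (O = 23*(-1/36) = -23/36 ≈ -0.63889)
G(R, k) = R²
249 - G(O, -1*42) = 249 - (-23/36)² = 249 - 1*529/1296 = 249 - 529/1296 = 322175/1296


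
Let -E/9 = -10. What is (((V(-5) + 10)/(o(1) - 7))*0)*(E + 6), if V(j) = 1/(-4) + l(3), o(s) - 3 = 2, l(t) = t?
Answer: 0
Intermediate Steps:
E = 90 (E = -9*(-10) = 90)
o(s) = 5 (o(s) = 3 + 2 = 5)
V(j) = 11/4 (V(j) = 1/(-4) + 3 = 1*(-1/4) + 3 = -1/4 + 3 = 11/4)
(((V(-5) + 10)/(o(1) - 7))*0)*(E + 6) = (((11/4 + 10)/(5 - 7))*0)*(90 + 6) = (((51/4)/(-2))*0)*96 = (((51/4)*(-1/2))*0)*96 = -51/8*0*96 = 0*96 = 0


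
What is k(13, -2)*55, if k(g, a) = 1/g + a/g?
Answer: -55/13 ≈ -4.2308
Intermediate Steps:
k(g, a) = 1/g + a/g
k(13, -2)*55 = ((1 - 2)/13)*55 = ((1/13)*(-1))*55 = -1/13*55 = -55/13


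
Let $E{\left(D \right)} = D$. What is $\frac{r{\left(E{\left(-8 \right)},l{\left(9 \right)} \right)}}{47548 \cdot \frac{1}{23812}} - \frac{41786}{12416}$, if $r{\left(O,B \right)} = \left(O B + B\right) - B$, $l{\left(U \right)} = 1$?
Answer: $- \frac{544004883}{73794496} \approx -7.3719$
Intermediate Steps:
$r{\left(O,B \right)} = B O$ ($r{\left(O,B \right)} = \left(B O + B\right) - B = \left(B + B O\right) - B = B O$)
$\frac{r{\left(E{\left(-8 \right)},l{\left(9 \right)} \right)}}{47548 \cdot \frac{1}{23812}} - \frac{41786}{12416} = \frac{1 \left(-8\right)}{47548 \cdot \frac{1}{23812}} - \frac{41786}{12416} = - \frac{8}{47548 \cdot \frac{1}{23812}} - \frac{20893}{6208} = - \frac{8}{\frac{11887}{5953}} - \frac{20893}{6208} = \left(-8\right) \frac{5953}{11887} - \frac{20893}{6208} = - \frac{47624}{11887} - \frac{20893}{6208} = - \frac{544004883}{73794496}$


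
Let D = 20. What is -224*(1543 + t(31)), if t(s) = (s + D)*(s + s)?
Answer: -1053920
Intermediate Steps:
t(s) = 2*s*(20 + s) (t(s) = (s + 20)*(s + s) = (20 + s)*(2*s) = 2*s*(20 + s))
-224*(1543 + t(31)) = -224*(1543 + 2*31*(20 + 31)) = -224*(1543 + 2*31*51) = -224*(1543 + 3162) = -224*4705 = -1053920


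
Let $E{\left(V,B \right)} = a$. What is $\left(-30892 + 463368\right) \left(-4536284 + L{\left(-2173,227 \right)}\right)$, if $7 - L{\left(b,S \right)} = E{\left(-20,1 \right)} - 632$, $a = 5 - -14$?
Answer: $-1961565824064$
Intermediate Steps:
$a = 19$ ($a = 5 + 14 = 19$)
$E{\left(V,B \right)} = 19$
$L{\left(b,S \right)} = 620$ ($L{\left(b,S \right)} = 7 - \left(19 - 632\right) = 7 - -613 = 7 + 613 = 620$)
$\left(-30892 + 463368\right) \left(-4536284 + L{\left(-2173,227 \right)}\right) = \left(-30892 + 463368\right) \left(-4536284 + 620\right) = 432476 \left(-4535664\right) = -1961565824064$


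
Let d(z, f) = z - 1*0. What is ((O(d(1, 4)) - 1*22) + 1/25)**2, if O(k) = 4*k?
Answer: 201601/625 ≈ 322.56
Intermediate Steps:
d(z, f) = z (d(z, f) = z + 0 = z)
((O(d(1, 4)) - 1*22) + 1/25)**2 = ((4*1 - 1*22) + 1/25)**2 = ((4 - 22) + 1/25)**2 = (-18 + 1/25)**2 = (-449/25)**2 = 201601/625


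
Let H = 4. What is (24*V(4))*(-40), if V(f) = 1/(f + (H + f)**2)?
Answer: -240/17 ≈ -14.118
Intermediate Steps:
V(f) = 1/(f + (4 + f)**2)
(24*V(4))*(-40) = (24/(4 + (4 + 4)**2))*(-40) = (24/(4 + 8**2))*(-40) = (24/(4 + 64))*(-40) = (24/68)*(-40) = (24*(1/68))*(-40) = (6/17)*(-40) = -240/17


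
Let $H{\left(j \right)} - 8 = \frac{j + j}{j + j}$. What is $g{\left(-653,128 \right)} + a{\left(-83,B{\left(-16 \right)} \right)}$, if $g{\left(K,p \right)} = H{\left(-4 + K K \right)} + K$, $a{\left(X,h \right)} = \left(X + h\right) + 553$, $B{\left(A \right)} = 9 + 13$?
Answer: $-152$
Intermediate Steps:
$B{\left(A \right)} = 22$
$a{\left(X,h \right)} = 553 + X + h$
$H{\left(j \right)} = 9$ ($H{\left(j \right)} = 8 + \frac{j + j}{j + j} = 8 + \frac{2 j}{2 j} = 8 + 2 j \frac{1}{2 j} = 8 + 1 = 9$)
$g{\left(K,p \right)} = 9 + K$
$g{\left(-653,128 \right)} + a{\left(-83,B{\left(-16 \right)} \right)} = \left(9 - 653\right) + \left(553 - 83 + 22\right) = -644 + 492 = -152$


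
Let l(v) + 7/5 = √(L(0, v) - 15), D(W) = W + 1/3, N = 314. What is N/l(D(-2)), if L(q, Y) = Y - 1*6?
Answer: -32970/1847 - 15700*I*√51/1847 ≈ -17.851 - 60.704*I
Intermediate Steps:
L(q, Y) = -6 + Y (L(q, Y) = Y - 6 = -6 + Y)
D(W) = ⅓ + W (D(W) = W + ⅓ = ⅓ + W)
l(v) = -7/5 + √(-21 + v) (l(v) = -7/5 + √((-6 + v) - 15) = -7/5 + √(-21 + v))
N/l(D(-2)) = 314/(-7/5 + √(-21 + (⅓ - 2))) = 314/(-7/5 + √(-21 - 5/3)) = 314/(-7/5 + √(-68/3)) = 314/(-7/5 + 2*I*√51/3)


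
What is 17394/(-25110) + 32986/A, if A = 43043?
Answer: 13264753/180134955 ≈ 0.073638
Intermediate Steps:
17394/(-25110) + 32986/A = 17394/(-25110) + 32986/43043 = 17394*(-1/25110) + 32986*(1/43043) = -2899/4185 + 32986/43043 = 13264753/180134955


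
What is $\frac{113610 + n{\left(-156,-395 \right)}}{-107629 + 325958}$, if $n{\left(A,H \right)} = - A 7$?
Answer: $\frac{114702}{218329} \approx 0.52536$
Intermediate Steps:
$n{\left(A,H \right)} = - 7 A$
$\frac{113610 + n{\left(-156,-395 \right)}}{-107629 + 325958} = \frac{113610 - -1092}{-107629 + 325958} = \frac{113610 + 1092}{218329} = 114702 \cdot \frac{1}{218329} = \frac{114702}{218329}$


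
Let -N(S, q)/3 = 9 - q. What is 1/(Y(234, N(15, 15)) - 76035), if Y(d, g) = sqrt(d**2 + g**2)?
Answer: -5069/385417743 - 2*sqrt(170)/642362905 ≈ -1.3193e-5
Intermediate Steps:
N(S, q) = -27 + 3*q (N(S, q) = -3*(9 - q) = -27 + 3*q)
1/(Y(234, N(15, 15)) - 76035) = 1/(sqrt(234**2 + (-27 + 3*15)**2) - 76035) = 1/(sqrt(54756 + (-27 + 45)**2) - 76035) = 1/(sqrt(54756 + 18**2) - 76035) = 1/(sqrt(54756 + 324) - 76035) = 1/(sqrt(55080) - 76035) = 1/(18*sqrt(170) - 76035) = 1/(-76035 + 18*sqrt(170))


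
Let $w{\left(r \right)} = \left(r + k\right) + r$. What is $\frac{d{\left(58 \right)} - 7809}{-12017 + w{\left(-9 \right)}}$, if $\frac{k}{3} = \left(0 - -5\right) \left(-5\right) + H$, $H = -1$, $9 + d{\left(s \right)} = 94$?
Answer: $\frac{7724}{12113} \approx 0.63766$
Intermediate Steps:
$d{\left(s \right)} = 85$ ($d{\left(s \right)} = -9 + 94 = 85$)
$k = -78$ ($k = 3 \left(\left(0 - -5\right) \left(-5\right) - 1\right) = 3 \left(\left(0 + 5\right) \left(-5\right) - 1\right) = 3 \left(5 \left(-5\right) - 1\right) = 3 \left(-25 - 1\right) = 3 \left(-26\right) = -78$)
$w{\left(r \right)} = -78 + 2 r$ ($w{\left(r \right)} = \left(r - 78\right) + r = \left(-78 + r\right) + r = -78 + 2 r$)
$\frac{d{\left(58 \right)} - 7809}{-12017 + w{\left(-9 \right)}} = \frac{85 - 7809}{-12017 + \left(-78 + 2 \left(-9\right)\right)} = - \frac{7724}{-12017 - 96} = - \frac{7724}{-12113} = \left(-7724\right) \left(- \frac{1}{12113}\right) = \frac{7724}{12113}$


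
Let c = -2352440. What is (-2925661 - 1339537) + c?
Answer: -6617638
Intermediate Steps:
(-2925661 - 1339537) + c = (-2925661 - 1339537) - 2352440 = -4265198 - 2352440 = -6617638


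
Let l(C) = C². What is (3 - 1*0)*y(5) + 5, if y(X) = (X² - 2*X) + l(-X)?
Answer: 125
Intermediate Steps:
y(X) = -2*X + 2*X² (y(X) = (X² - 2*X) + (-X)² = (X² - 2*X) + X² = -2*X + 2*X²)
(3 - 1*0)*y(5) + 5 = (3 - 1*0)*(2*5*(-1 + 5)) + 5 = (3 + 0)*(2*5*4) + 5 = 3*40 + 5 = 120 + 5 = 125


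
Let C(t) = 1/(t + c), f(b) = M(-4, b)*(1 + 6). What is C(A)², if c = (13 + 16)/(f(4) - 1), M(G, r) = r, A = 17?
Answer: 729/238144 ≈ 0.0030612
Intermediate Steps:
f(b) = 7*b (f(b) = b*(1 + 6) = b*7 = 7*b)
c = 29/27 (c = (13 + 16)/(7*4 - 1) = 29/(28 - 1) = 29/27 ≈ 1.0741)
C(t) = 1/(29/27 + t) (C(t) = 1/(t + 29/27) = 1/(29/27 + t))
C(A)² = (27/(29 + 27*17))² = (27/(29 + 459))² = (27/488)² = 729/238144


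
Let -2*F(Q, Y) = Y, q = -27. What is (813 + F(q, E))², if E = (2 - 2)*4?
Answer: 660969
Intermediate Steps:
E = 0 (E = 0*4 = 0)
F(Q, Y) = -Y/2
(813 + F(q, E))² = (813 - ½*0)² = (813 + 0)² = 813² = 660969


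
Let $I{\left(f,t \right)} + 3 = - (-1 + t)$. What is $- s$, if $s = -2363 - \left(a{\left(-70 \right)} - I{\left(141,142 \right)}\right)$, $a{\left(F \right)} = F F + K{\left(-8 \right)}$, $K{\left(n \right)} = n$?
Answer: $7399$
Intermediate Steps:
$a{\left(F \right)} = -8 + F^{2}$ ($a{\left(F \right)} = F F - 8 = F^{2} - 8 = -8 + F^{2}$)
$I{\left(f,t \right)} = -2 - t$ ($I{\left(f,t \right)} = -3 - \left(-1 + t\right) = -2 - t$)
$s = -7399$ ($s = -2363 - \left(\left(-8 + \left(-70\right)^{2}\right) - \left(-2 - 142\right)\right) = -2363 - \left(\left(-8 + 4900\right) - \left(-2 - 142\right)\right) = -2363 - \left(4892 - -144\right) = -2363 - \left(4892 + 144\right) = -2363 - 5036 = -7399$)
$- s = \left(-1\right) \left(-7399\right) = 7399$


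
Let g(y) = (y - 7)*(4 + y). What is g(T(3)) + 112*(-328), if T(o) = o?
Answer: -36764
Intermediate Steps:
g(y) = (-7 + y)*(4 + y)
g(T(3)) + 112*(-328) = (-28 + 3**2 - 3*3) + 112*(-328) = (-28 + 9 - 9) - 36736 = -28 - 36736 = -36764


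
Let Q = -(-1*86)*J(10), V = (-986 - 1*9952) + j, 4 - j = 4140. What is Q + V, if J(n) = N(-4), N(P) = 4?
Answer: -14730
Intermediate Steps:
j = -4136 (j = 4 - 1*4140 = 4 - 4140 = -4136)
J(n) = 4
V = -15074 (V = (-986 - 1*9952) - 4136 = (-986 - 9952) - 4136 = -10938 - 4136 = -15074)
Q = 344 (Q = -(-1*86)*4 = -(-86)*4 = -1*(-344) = 344)
Q + V = 344 - 15074 = -14730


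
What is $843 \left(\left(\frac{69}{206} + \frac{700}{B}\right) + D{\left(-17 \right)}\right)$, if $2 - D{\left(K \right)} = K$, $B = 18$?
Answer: $\frac{30333107}{618} \approx 49083.0$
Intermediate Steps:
$D{\left(K \right)} = 2 - K$
$843 \left(\left(\frac{69}{206} + \frac{700}{B}\right) + D{\left(-17 \right)}\right) = 843 \left(\left(\frac{69}{206} + \frac{700}{18}\right) + \left(2 - -17\right)\right) = 843 \left(\left(69 \cdot \frac{1}{206} + 700 \cdot \frac{1}{18}\right) + \left(2 + 17\right)\right) = 843 \left(\left(\frac{69}{206} + \frac{350}{9}\right) + 19\right) = 843 \left(\frac{72721}{1854} + 19\right) = 843 \cdot \frac{107947}{1854} = \frac{30333107}{618}$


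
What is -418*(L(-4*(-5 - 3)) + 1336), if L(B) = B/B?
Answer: -558866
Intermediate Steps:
L(B) = 1
-418*(L(-4*(-5 - 3)) + 1336) = -418*(1 + 1336) = -418*1337 = -558866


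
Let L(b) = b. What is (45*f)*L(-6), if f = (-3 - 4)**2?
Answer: -13230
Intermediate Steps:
f = 49 (f = (-7)**2 = 49)
(45*f)*L(-6) = (45*49)*(-6) = 2205*(-6) = -13230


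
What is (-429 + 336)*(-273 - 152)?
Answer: 39525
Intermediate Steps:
(-429 + 336)*(-273 - 152) = -93*(-425) = 39525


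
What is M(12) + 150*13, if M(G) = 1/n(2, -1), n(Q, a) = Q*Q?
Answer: 7801/4 ≈ 1950.3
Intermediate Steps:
n(Q, a) = Q**2
M(G) = 1/4 (M(G) = 1/(2**2) = 1/4)
M(12) + 150*13 = 1/4 + 150*13 = 1/4 + 1950 = 7801/4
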